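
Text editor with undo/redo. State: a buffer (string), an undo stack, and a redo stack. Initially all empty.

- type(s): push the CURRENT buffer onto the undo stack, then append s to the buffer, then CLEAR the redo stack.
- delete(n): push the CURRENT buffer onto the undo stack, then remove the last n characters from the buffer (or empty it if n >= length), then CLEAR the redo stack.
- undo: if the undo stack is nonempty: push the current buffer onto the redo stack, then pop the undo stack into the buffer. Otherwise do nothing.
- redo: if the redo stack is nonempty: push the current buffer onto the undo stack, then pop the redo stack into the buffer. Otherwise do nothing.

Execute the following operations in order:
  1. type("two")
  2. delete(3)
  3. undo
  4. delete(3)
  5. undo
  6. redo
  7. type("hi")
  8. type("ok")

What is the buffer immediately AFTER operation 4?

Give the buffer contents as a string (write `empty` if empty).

Answer: empty

Derivation:
After op 1 (type): buf='two' undo_depth=1 redo_depth=0
After op 2 (delete): buf='(empty)' undo_depth=2 redo_depth=0
After op 3 (undo): buf='two' undo_depth=1 redo_depth=1
After op 4 (delete): buf='(empty)' undo_depth=2 redo_depth=0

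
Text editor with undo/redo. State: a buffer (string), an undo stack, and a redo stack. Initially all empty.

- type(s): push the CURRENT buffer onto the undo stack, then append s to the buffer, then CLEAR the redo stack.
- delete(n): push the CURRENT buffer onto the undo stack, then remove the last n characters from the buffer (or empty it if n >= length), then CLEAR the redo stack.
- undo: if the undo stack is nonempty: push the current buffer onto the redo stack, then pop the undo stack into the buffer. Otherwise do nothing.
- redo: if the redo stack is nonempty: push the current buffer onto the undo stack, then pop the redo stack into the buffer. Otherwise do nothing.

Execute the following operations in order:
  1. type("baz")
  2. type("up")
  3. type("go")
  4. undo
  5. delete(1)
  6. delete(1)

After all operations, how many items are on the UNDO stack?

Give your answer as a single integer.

Answer: 4

Derivation:
After op 1 (type): buf='baz' undo_depth=1 redo_depth=0
After op 2 (type): buf='bazup' undo_depth=2 redo_depth=0
After op 3 (type): buf='bazupgo' undo_depth=3 redo_depth=0
After op 4 (undo): buf='bazup' undo_depth=2 redo_depth=1
After op 5 (delete): buf='bazu' undo_depth=3 redo_depth=0
After op 6 (delete): buf='baz' undo_depth=4 redo_depth=0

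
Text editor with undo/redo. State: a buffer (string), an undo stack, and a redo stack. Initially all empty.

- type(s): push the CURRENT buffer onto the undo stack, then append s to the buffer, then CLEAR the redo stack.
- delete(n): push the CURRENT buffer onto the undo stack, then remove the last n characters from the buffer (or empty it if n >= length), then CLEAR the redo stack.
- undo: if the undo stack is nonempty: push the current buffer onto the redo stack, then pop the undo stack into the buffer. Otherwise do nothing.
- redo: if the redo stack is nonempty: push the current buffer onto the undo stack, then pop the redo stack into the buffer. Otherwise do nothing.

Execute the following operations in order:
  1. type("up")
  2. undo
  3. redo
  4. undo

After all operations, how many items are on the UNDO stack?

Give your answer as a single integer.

Answer: 0

Derivation:
After op 1 (type): buf='up' undo_depth=1 redo_depth=0
After op 2 (undo): buf='(empty)' undo_depth=0 redo_depth=1
After op 3 (redo): buf='up' undo_depth=1 redo_depth=0
After op 4 (undo): buf='(empty)' undo_depth=0 redo_depth=1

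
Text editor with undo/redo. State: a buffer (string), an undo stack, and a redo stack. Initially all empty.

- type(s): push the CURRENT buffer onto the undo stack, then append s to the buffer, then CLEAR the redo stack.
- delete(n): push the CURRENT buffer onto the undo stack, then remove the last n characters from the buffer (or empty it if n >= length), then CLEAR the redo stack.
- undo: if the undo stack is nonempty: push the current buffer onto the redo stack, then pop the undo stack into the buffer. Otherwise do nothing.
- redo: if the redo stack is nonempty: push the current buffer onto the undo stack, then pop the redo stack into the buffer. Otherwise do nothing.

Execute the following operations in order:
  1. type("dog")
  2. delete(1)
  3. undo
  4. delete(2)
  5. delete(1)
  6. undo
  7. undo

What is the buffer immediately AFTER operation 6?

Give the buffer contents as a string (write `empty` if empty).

After op 1 (type): buf='dog' undo_depth=1 redo_depth=0
After op 2 (delete): buf='do' undo_depth=2 redo_depth=0
After op 3 (undo): buf='dog' undo_depth=1 redo_depth=1
After op 4 (delete): buf='d' undo_depth=2 redo_depth=0
After op 5 (delete): buf='(empty)' undo_depth=3 redo_depth=0
After op 6 (undo): buf='d' undo_depth=2 redo_depth=1

Answer: d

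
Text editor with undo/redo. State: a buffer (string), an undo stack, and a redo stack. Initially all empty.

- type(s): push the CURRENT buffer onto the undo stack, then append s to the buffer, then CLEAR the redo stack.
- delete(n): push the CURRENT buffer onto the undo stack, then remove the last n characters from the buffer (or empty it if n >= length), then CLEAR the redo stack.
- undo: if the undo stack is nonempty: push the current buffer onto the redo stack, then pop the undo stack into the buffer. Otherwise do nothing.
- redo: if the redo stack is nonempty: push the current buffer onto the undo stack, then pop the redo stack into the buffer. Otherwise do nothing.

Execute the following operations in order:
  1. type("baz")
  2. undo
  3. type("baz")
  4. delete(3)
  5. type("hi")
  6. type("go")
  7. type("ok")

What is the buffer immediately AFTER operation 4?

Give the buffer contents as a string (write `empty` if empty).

After op 1 (type): buf='baz' undo_depth=1 redo_depth=0
After op 2 (undo): buf='(empty)' undo_depth=0 redo_depth=1
After op 3 (type): buf='baz' undo_depth=1 redo_depth=0
After op 4 (delete): buf='(empty)' undo_depth=2 redo_depth=0

Answer: empty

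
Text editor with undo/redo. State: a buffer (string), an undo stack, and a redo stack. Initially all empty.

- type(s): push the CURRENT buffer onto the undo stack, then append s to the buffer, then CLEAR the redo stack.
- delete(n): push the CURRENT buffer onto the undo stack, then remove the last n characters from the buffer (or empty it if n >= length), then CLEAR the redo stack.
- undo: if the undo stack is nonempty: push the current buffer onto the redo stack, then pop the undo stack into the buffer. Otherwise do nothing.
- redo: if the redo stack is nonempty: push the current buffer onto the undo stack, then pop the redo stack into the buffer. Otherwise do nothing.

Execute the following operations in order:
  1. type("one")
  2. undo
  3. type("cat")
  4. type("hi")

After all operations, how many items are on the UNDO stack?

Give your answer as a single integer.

Answer: 2

Derivation:
After op 1 (type): buf='one' undo_depth=1 redo_depth=0
After op 2 (undo): buf='(empty)' undo_depth=0 redo_depth=1
After op 3 (type): buf='cat' undo_depth=1 redo_depth=0
After op 4 (type): buf='cathi' undo_depth=2 redo_depth=0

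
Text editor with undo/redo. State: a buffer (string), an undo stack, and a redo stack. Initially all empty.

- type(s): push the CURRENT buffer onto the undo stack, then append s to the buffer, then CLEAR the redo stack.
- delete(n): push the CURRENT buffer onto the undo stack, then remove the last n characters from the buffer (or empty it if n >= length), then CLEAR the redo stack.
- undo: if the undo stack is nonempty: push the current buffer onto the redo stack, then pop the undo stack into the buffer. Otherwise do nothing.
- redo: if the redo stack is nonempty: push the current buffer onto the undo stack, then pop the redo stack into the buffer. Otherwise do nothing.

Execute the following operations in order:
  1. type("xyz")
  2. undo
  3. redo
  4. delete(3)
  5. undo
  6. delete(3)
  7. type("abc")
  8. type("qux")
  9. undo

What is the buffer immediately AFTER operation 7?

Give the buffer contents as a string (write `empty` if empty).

After op 1 (type): buf='xyz' undo_depth=1 redo_depth=0
After op 2 (undo): buf='(empty)' undo_depth=0 redo_depth=1
After op 3 (redo): buf='xyz' undo_depth=1 redo_depth=0
After op 4 (delete): buf='(empty)' undo_depth=2 redo_depth=0
After op 5 (undo): buf='xyz' undo_depth=1 redo_depth=1
After op 6 (delete): buf='(empty)' undo_depth=2 redo_depth=0
After op 7 (type): buf='abc' undo_depth=3 redo_depth=0

Answer: abc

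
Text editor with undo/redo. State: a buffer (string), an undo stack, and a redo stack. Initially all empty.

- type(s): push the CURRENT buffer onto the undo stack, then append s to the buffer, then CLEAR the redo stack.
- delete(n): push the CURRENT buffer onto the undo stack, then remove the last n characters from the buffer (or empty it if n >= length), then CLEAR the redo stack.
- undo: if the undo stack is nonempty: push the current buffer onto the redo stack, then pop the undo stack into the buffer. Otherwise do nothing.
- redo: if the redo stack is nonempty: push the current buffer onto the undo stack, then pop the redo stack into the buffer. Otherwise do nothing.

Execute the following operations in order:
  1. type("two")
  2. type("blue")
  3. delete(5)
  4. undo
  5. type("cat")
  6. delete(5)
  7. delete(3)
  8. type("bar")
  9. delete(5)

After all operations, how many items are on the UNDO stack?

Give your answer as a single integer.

Answer: 7

Derivation:
After op 1 (type): buf='two' undo_depth=1 redo_depth=0
After op 2 (type): buf='twoblue' undo_depth=2 redo_depth=0
After op 3 (delete): buf='tw' undo_depth=3 redo_depth=0
After op 4 (undo): buf='twoblue' undo_depth=2 redo_depth=1
After op 5 (type): buf='twobluecat' undo_depth=3 redo_depth=0
After op 6 (delete): buf='twobl' undo_depth=4 redo_depth=0
After op 7 (delete): buf='tw' undo_depth=5 redo_depth=0
After op 8 (type): buf='twbar' undo_depth=6 redo_depth=0
After op 9 (delete): buf='(empty)' undo_depth=7 redo_depth=0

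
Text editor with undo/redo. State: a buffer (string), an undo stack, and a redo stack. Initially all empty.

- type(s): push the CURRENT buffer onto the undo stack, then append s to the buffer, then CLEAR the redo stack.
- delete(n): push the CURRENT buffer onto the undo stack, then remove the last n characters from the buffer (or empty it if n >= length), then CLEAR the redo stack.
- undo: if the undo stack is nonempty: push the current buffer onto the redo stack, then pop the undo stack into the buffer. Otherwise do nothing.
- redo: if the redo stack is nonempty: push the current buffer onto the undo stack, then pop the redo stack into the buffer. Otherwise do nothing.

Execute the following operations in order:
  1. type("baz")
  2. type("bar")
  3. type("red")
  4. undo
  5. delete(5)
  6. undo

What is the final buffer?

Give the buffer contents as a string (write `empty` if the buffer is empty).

After op 1 (type): buf='baz' undo_depth=1 redo_depth=0
After op 2 (type): buf='bazbar' undo_depth=2 redo_depth=0
After op 3 (type): buf='bazbarred' undo_depth=3 redo_depth=0
After op 4 (undo): buf='bazbar' undo_depth=2 redo_depth=1
After op 5 (delete): buf='b' undo_depth=3 redo_depth=0
After op 6 (undo): buf='bazbar' undo_depth=2 redo_depth=1

Answer: bazbar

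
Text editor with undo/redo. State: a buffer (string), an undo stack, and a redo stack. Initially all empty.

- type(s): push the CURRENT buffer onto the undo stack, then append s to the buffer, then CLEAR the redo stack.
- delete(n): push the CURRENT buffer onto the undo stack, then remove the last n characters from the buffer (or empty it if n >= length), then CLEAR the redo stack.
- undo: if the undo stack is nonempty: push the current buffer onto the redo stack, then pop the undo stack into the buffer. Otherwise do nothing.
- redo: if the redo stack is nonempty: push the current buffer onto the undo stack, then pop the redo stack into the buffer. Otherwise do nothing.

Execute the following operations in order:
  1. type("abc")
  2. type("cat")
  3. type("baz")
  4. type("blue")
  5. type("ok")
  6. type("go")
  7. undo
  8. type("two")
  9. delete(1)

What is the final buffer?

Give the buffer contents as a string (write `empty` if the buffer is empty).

After op 1 (type): buf='abc' undo_depth=1 redo_depth=0
After op 2 (type): buf='abccat' undo_depth=2 redo_depth=0
After op 3 (type): buf='abccatbaz' undo_depth=3 redo_depth=0
After op 4 (type): buf='abccatbazblue' undo_depth=4 redo_depth=0
After op 5 (type): buf='abccatbazblueok' undo_depth=5 redo_depth=0
After op 6 (type): buf='abccatbazblueokgo' undo_depth=6 redo_depth=0
After op 7 (undo): buf='abccatbazblueok' undo_depth=5 redo_depth=1
After op 8 (type): buf='abccatbazblueoktwo' undo_depth=6 redo_depth=0
After op 9 (delete): buf='abccatbazblueoktw' undo_depth=7 redo_depth=0

Answer: abccatbazblueoktw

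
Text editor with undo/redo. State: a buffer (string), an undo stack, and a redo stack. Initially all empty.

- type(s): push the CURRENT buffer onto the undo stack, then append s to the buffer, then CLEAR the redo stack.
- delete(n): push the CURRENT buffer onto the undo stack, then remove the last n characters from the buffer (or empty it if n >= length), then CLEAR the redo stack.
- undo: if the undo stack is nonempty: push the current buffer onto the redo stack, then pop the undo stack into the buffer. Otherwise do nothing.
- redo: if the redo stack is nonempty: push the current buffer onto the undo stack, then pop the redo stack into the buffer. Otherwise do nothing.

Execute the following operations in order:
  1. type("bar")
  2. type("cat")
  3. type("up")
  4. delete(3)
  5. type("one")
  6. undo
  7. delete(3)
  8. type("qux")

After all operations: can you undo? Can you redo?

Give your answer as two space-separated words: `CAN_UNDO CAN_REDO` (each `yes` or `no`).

After op 1 (type): buf='bar' undo_depth=1 redo_depth=0
After op 2 (type): buf='barcat' undo_depth=2 redo_depth=0
After op 3 (type): buf='barcatup' undo_depth=3 redo_depth=0
After op 4 (delete): buf='barca' undo_depth=4 redo_depth=0
After op 5 (type): buf='barcaone' undo_depth=5 redo_depth=0
After op 6 (undo): buf='barca' undo_depth=4 redo_depth=1
After op 7 (delete): buf='ba' undo_depth=5 redo_depth=0
After op 8 (type): buf='baqux' undo_depth=6 redo_depth=0

Answer: yes no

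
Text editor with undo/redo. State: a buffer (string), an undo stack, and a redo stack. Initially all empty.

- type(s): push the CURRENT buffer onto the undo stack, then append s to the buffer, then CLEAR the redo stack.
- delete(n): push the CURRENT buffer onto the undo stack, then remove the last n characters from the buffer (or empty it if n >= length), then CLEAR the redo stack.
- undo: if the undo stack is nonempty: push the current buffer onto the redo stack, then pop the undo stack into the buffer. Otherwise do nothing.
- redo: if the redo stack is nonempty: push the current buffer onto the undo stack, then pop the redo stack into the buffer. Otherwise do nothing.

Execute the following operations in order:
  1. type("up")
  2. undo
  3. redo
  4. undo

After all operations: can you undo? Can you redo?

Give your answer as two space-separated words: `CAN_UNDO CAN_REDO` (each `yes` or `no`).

Answer: no yes

Derivation:
After op 1 (type): buf='up' undo_depth=1 redo_depth=0
After op 2 (undo): buf='(empty)' undo_depth=0 redo_depth=1
After op 3 (redo): buf='up' undo_depth=1 redo_depth=0
After op 4 (undo): buf='(empty)' undo_depth=0 redo_depth=1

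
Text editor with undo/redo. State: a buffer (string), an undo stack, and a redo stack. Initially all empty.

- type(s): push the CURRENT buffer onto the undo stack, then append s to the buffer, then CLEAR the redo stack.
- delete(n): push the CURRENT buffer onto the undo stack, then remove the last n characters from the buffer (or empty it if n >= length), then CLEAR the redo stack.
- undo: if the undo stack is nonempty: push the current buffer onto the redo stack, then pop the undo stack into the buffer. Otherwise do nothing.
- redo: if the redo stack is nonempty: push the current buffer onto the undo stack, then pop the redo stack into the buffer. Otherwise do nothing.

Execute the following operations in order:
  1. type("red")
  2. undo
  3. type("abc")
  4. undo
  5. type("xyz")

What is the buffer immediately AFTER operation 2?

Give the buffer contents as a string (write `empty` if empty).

After op 1 (type): buf='red' undo_depth=1 redo_depth=0
After op 2 (undo): buf='(empty)' undo_depth=0 redo_depth=1

Answer: empty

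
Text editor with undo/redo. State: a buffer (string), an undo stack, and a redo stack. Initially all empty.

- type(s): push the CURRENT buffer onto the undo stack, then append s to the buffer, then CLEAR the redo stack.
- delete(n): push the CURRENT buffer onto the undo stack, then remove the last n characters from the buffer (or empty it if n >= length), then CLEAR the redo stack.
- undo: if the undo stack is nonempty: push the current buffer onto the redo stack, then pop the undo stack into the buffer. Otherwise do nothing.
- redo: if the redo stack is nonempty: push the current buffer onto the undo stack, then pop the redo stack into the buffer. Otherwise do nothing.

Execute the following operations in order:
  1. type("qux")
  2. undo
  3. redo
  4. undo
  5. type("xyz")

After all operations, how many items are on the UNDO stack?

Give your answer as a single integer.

After op 1 (type): buf='qux' undo_depth=1 redo_depth=0
After op 2 (undo): buf='(empty)' undo_depth=0 redo_depth=1
After op 3 (redo): buf='qux' undo_depth=1 redo_depth=0
After op 4 (undo): buf='(empty)' undo_depth=0 redo_depth=1
After op 5 (type): buf='xyz' undo_depth=1 redo_depth=0

Answer: 1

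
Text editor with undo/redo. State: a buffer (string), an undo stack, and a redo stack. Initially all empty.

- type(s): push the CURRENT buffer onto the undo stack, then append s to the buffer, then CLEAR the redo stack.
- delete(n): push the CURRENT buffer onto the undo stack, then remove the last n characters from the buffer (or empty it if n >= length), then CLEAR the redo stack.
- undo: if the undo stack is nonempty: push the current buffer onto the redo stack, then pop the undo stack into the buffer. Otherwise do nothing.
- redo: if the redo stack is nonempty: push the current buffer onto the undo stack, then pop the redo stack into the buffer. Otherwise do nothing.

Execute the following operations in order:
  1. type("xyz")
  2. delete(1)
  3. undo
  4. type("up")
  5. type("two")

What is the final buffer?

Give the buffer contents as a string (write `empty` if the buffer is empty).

Answer: xyzuptwo

Derivation:
After op 1 (type): buf='xyz' undo_depth=1 redo_depth=0
After op 2 (delete): buf='xy' undo_depth=2 redo_depth=0
After op 3 (undo): buf='xyz' undo_depth=1 redo_depth=1
After op 4 (type): buf='xyzup' undo_depth=2 redo_depth=0
After op 5 (type): buf='xyzuptwo' undo_depth=3 redo_depth=0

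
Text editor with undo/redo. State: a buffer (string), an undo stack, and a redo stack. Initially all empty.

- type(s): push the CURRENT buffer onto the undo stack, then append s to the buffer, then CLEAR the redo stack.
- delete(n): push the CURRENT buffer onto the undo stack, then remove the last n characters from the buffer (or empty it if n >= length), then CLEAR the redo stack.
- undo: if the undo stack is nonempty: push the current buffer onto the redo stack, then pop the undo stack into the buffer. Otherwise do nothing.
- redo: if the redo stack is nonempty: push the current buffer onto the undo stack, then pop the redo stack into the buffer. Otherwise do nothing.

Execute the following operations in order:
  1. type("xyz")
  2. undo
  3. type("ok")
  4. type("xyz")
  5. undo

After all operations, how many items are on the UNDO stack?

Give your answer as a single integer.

Answer: 1

Derivation:
After op 1 (type): buf='xyz' undo_depth=1 redo_depth=0
After op 2 (undo): buf='(empty)' undo_depth=0 redo_depth=1
After op 3 (type): buf='ok' undo_depth=1 redo_depth=0
After op 4 (type): buf='okxyz' undo_depth=2 redo_depth=0
After op 5 (undo): buf='ok' undo_depth=1 redo_depth=1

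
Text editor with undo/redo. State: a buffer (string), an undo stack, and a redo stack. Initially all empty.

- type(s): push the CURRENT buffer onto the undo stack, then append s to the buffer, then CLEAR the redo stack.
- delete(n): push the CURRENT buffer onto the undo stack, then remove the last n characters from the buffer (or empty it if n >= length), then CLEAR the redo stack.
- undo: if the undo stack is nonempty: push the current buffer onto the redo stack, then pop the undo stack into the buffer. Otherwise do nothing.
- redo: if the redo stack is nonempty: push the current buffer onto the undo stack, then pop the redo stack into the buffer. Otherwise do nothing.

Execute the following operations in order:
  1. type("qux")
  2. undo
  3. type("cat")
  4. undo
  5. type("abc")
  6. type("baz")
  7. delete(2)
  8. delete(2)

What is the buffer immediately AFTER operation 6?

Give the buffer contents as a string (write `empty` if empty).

Answer: abcbaz

Derivation:
After op 1 (type): buf='qux' undo_depth=1 redo_depth=0
After op 2 (undo): buf='(empty)' undo_depth=0 redo_depth=1
After op 3 (type): buf='cat' undo_depth=1 redo_depth=0
After op 4 (undo): buf='(empty)' undo_depth=0 redo_depth=1
After op 5 (type): buf='abc' undo_depth=1 redo_depth=0
After op 6 (type): buf='abcbaz' undo_depth=2 redo_depth=0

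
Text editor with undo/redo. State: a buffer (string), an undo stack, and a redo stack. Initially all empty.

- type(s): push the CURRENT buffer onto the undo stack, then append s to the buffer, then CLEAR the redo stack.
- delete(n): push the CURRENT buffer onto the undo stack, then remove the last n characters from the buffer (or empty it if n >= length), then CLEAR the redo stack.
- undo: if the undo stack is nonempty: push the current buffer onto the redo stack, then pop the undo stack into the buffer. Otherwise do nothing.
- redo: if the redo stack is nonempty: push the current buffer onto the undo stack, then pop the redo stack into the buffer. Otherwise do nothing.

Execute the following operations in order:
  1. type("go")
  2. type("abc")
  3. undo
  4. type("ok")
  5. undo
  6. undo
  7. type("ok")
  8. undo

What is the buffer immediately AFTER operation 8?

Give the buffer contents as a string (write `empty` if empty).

After op 1 (type): buf='go' undo_depth=1 redo_depth=0
After op 2 (type): buf='goabc' undo_depth=2 redo_depth=0
After op 3 (undo): buf='go' undo_depth=1 redo_depth=1
After op 4 (type): buf='gook' undo_depth=2 redo_depth=0
After op 5 (undo): buf='go' undo_depth=1 redo_depth=1
After op 6 (undo): buf='(empty)' undo_depth=0 redo_depth=2
After op 7 (type): buf='ok' undo_depth=1 redo_depth=0
After op 8 (undo): buf='(empty)' undo_depth=0 redo_depth=1

Answer: empty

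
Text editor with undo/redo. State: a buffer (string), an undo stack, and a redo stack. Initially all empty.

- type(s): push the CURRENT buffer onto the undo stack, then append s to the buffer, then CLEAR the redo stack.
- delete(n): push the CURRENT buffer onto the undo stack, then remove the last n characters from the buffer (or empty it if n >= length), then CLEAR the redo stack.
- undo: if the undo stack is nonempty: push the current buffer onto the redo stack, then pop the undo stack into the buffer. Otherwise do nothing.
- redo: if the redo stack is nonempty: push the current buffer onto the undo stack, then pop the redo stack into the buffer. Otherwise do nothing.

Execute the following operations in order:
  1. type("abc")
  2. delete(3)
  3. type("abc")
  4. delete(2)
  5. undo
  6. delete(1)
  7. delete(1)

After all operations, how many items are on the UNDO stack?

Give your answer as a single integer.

Answer: 5

Derivation:
After op 1 (type): buf='abc' undo_depth=1 redo_depth=0
After op 2 (delete): buf='(empty)' undo_depth=2 redo_depth=0
After op 3 (type): buf='abc' undo_depth=3 redo_depth=0
After op 4 (delete): buf='a' undo_depth=4 redo_depth=0
After op 5 (undo): buf='abc' undo_depth=3 redo_depth=1
After op 6 (delete): buf='ab' undo_depth=4 redo_depth=0
After op 7 (delete): buf='a' undo_depth=5 redo_depth=0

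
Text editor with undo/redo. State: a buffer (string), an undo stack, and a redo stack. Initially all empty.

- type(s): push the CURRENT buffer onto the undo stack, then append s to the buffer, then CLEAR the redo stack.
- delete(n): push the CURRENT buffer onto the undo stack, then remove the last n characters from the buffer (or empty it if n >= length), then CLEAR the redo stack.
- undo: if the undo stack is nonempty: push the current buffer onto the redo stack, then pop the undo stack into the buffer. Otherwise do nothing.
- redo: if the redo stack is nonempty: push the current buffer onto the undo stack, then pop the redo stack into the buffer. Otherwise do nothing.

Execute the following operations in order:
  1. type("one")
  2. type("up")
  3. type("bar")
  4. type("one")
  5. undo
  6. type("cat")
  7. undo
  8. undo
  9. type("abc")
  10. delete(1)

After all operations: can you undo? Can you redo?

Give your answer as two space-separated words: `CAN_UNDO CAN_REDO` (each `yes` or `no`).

After op 1 (type): buf='one' undo_depth=1 redo_depth=0
After op 2 (type): buf='oneup' undo_depth=2 redo_depth=0
After op 3 (type): buf='oneupbar' undo_depth=3 redo_depth=0
After op 4 (type): buf='oneupbarone' undo_depth=4 redo_depth=0
After op 5 (undo): buf='oneupbar' undo_depth=3 redo_depth=1
After op 6 (type): buf='oneupbarcat' undo_depth=4 redo_depth=0
After op 7 (undo): buf='oneupbar' undo_depth=3 redo_depth=1
After op 8 (undo): buf='oneup' undo_depth=2 redo_depth=2
After op 9 (type): buf='oneupabc' undo_depth=3 redo_depth=0
After op 10 (delete): buf='oneupab' undo_depth=4 redo_depth=0

Answer: yes no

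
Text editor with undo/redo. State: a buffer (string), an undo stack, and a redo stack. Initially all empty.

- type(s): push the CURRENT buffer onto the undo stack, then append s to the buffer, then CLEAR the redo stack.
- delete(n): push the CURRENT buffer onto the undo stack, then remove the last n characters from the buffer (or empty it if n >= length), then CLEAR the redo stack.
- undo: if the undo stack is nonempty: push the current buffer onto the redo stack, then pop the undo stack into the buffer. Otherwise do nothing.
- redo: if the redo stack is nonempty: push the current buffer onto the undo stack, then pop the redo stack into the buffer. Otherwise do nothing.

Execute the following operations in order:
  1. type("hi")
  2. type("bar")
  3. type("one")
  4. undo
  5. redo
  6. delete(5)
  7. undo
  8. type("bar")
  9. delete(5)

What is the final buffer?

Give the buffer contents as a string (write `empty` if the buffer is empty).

After op 1 (type): buf='hi' undo_depth=1 redo_depth=0
After op 2 (type): buf='hibar' undo_depth=2 redo_depth=0
After op 3 (type): buf='hibarone' undo_depth=3 redo_depth=0
After op 4 (undo): buf='hibar' undo_depth=2 redo_depth=1
After op 5 (redo): buf='hibarone' undo_depth=3 redo_depth=0
After op 6 (delete): buf='hib' undo_depth=4 redo_depth=0
After op 7 (undo): buf='hibarone' undo_depth=3 redo_depth=1
After op 8 (type): buf='hibaronebar' undo_depth=4 redo_depth=0
After op 9 (delete): buf='hibaro' undo_depth=5 redo_depth=0

Answer: hibaro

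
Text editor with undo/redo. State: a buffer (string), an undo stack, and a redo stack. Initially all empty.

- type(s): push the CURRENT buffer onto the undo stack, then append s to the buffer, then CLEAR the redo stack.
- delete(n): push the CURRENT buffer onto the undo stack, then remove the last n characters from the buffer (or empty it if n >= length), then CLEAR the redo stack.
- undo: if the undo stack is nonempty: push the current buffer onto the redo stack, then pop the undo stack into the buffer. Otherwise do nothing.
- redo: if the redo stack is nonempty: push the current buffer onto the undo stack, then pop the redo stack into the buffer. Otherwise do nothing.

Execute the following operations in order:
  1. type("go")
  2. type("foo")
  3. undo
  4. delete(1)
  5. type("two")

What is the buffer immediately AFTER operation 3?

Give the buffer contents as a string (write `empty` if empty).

Answer: go

Derivation:
After op 1 (type): buf='go' undo_depth=1 redo_depth=0
After op 2 (type): buf='gofoo' undo_depth=2 redo_depth=0
After op 3 (undo): buf='go' undo_depth=1 redo_depth=1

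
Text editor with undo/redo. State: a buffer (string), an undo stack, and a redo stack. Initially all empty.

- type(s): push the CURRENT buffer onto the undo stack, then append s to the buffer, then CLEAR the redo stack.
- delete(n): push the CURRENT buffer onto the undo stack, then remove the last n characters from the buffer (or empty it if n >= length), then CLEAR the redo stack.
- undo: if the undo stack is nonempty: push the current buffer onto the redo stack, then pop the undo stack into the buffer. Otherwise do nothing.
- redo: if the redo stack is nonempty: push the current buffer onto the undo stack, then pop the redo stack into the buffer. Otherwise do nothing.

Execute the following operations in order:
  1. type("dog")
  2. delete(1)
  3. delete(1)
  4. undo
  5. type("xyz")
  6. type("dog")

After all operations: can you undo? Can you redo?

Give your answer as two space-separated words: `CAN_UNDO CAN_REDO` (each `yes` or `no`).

After op 1 (type): buf='dog' undo_depth=1 redo_depth=0
After op 2 (delete): buf='do' undo_depth=2 redo_depth=0
After op 3 (delete): buf='d' undo_depth=3 redo_depth=0
After op 4 (undo): buf='do' undo_depth=2 redo_depth=1
After op 5 (type): buf='doxyz' undo_depth=3 redo_depth=0
After op 6 (type): buf='doxyzdog' undo_depth=4 redo_depth=0

Answer: yes no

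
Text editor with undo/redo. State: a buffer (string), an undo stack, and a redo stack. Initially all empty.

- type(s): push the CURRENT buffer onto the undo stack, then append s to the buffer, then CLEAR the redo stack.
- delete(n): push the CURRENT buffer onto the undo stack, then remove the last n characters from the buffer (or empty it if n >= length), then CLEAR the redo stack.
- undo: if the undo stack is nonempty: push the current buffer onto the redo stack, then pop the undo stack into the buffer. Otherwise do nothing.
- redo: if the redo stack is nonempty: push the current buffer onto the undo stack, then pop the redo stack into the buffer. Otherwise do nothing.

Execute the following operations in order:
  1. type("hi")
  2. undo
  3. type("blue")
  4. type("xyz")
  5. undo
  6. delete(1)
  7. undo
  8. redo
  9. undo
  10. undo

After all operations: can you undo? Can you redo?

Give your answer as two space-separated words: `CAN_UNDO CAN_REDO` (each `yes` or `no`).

After op 1 (type): buf='hi' undo_depth=1 redo_depth=0
After op 2 (undo): buf='(empty)' undo_depth=0 redo_depth=1
After op 3 (type): buf='blue' undo_depth=1 redo_depth=0
After op 4 (type): buf='bluexyz' undo_depth=2 redo_depth=0
After op 5 (undo): buf='blue' undo_depth=1 redo_depth=1
After op 6 (delete): buf='blu' undo_depth=2 redo_depth=0
After op 7 (undo): buf='blue' undo_depth=1 redo_depth=1
After op 8 (redo): buf='blu' undo_depth=2 redo_depth=0
After op 9 (undo): buf='blue' undo_depth=1 redo_depth=1
After op 10 (undo): buf='(empty)' undo_depth=0 redo_depth=2

Answer: no yes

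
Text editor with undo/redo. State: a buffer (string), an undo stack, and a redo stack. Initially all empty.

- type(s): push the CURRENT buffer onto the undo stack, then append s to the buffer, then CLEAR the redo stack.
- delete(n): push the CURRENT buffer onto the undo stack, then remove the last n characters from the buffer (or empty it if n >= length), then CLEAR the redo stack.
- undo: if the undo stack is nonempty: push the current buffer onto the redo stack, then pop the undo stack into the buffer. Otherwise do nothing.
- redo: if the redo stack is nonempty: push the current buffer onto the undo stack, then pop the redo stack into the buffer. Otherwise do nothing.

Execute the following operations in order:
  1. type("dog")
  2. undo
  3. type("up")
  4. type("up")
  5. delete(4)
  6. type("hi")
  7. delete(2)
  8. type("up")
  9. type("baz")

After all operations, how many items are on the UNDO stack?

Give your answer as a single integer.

After op 1 (type): buf='dog' undo_depth=1 redo_depth=0
After op 2 (undo): buf='(empty)' undo_depth=0 redo_depth=1
After op 3 (type): buf='up' undo_depth=1 redo_depth=0
After op 4 (type): buf='upup' undo_depth=2 redo_depth=0
After op 5 (delete): buf='(empty)' undo_depth=3 redo_depth=0
After op 6 (type): buf='hi' undo_depth=4 redo_depth=0
After op 7 (delete): buf='(empty)' undo_depth=5 redo_depth=0
After op 8 (type): buf='up' undo_depth=6 redo_depth=0
After op 9 (type): buf='upbaz' undo_depth=7 redo_depth=0

Answer: 7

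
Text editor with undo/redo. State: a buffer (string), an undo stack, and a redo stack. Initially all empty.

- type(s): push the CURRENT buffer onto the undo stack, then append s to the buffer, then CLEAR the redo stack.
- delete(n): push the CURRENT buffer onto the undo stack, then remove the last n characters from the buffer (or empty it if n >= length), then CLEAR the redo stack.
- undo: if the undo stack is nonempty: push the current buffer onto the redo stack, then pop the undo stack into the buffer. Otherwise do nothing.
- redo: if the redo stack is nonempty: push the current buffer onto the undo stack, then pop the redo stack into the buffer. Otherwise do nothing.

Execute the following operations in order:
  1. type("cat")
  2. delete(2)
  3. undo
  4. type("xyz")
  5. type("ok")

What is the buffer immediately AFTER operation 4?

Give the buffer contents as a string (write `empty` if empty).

Answer: catxyz

Derivation:
After op 1 (type): buf='cat' undo_depth=1 redo_depth=0
After op 2 (delete): buf='c' undo_depth=2 redo_depth=0
After op 3 (undo): buf='cat' undo_depth=1 redo_depth=1
After op 4 (type): buf='catxyz' undo_depth=2 redo_depth=0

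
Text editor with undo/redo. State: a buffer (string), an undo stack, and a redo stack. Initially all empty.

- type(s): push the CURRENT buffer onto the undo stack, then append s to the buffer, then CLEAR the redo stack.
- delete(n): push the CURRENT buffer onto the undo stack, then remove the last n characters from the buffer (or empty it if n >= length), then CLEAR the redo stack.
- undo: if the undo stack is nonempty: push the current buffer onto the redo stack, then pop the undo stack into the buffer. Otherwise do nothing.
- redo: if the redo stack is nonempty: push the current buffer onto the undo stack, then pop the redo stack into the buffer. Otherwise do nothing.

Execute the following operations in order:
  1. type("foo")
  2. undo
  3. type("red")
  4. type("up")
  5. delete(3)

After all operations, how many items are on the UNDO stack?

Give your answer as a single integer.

After op 1 (type): buf='foo' undo_depth=1 redo_depth=0
After op 2 (undo): buf='(empty)' undo_depth=0 redo_depth=1
After op 3 (type): buf='red' undo_depth=1 redo_depth=0
After op 4 (type): buf='redup' undo_depth=2 redo_depth=0
After op 5 (delete): buf='re' undo_depth=3 redo_depth=0

Answer: 3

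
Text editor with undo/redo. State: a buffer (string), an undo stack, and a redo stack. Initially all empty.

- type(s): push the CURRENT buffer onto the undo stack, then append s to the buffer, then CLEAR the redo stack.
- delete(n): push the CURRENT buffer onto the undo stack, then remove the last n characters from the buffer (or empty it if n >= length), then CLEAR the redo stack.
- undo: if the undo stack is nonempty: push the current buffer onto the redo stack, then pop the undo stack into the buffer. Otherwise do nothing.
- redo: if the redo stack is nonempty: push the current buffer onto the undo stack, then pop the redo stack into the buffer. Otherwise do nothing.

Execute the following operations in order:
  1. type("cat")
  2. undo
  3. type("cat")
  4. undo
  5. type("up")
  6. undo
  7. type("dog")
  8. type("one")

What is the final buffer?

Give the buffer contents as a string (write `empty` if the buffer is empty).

Answer: dogone

Derivation:
After op 1 (type): buf='cat' undo_depth=1 redo_depth=0
After op 2 (undo): buf='(empty)' undo_depth=0 redo_depth=1
After op 3 (type): buf='cat' undo_depth=1 redo_depth=0
After op 4 (undo): buf='(empty)' undo_depth=0 redo_depth=1
After op 5 (type): buf='up' undo_depth=1 redo_depth=0
After op 6 (undo): buf='(empty)' undo_depth=0 redo_depth=1
After op 7 (type): buf='dog' undo_depth=1 redo_depth=0
After op 8 (type): buf='dogone' undo_depth=2 redo_depth=0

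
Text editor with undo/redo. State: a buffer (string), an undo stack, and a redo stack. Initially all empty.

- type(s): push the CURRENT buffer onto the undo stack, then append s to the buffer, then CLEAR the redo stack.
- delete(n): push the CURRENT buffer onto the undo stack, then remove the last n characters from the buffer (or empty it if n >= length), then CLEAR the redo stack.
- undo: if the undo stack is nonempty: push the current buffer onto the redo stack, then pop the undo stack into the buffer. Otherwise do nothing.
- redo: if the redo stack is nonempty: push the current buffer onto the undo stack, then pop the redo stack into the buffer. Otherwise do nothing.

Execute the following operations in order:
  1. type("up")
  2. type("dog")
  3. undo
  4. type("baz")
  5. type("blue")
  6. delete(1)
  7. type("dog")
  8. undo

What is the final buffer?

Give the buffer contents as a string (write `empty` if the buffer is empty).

Answer: upbazblu

Derivation:
After op 1 (type): buf='up' undo_depth=1 redo_depth=0
After op 2 (type): buf='updog' undo_depth=2 redo_depth=0
After op 3 (undo): buf='up' undo_depth=1 redo_depth=1
After op 4 (type): buf='upbaz' undo_depth=2 redo_depth=0
After op 5 (type): buf='upbazblue' undo_depth=3 redo_depth=0
After op 6 (delete): buf='upbazblu' undo_depth=4 redo_depth=0
After op 7 (type): buf='upbazbludog' undo_depth=5 redo_depth=0
After op 8 (undo): buf='upbazblu' undo_depth=4 redo_depth=1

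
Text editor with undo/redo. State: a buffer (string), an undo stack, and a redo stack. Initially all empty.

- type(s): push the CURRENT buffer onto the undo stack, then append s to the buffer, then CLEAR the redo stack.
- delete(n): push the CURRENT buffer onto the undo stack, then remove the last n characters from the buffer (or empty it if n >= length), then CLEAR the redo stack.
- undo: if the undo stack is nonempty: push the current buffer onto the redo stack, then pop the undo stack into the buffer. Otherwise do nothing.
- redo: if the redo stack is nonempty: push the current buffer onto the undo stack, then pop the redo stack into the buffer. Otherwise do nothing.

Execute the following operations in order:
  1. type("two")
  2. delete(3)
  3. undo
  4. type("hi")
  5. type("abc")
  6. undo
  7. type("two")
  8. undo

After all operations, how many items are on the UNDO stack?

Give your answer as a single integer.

After op 1 (type): buf='two' undo_depth=1 redo_depth=0
After op 2 (delete): buf='(empty)' undo_depth=2 redo_depth=0
After op 3 (undo): buf='two' undo_depth=1 redo_depth=1
After op 4 (type): buf='twohi' undo_depth=2 redo_depth=0
After op 5 (type): buf='twohiabc' undo_depth=3 redo_depth=0
After op 6 (undo): buf='twohi' undo_depth=2 redo_depth=1
After op 7 (type): buf='twohitwo' undo_depth=3 redo_depth=0
After op 8 (undo): buf='twohi' undo_depth=2 redo_depth=1

Answer: 2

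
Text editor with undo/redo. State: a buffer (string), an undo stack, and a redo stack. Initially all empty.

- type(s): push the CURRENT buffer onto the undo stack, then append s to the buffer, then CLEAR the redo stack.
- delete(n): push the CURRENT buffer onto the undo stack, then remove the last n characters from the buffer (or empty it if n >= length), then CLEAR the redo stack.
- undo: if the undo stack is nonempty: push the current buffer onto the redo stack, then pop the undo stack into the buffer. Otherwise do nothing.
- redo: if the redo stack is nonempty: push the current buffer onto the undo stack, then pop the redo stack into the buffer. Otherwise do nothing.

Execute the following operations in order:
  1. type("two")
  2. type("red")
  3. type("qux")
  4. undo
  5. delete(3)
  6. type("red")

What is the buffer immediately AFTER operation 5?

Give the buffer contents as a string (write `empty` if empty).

Answer: two

Derivation:
After op 1 (type): buf='two' undo_depth=1 redo_depth=0
After op 2 (type): buf='twored' undo_depth=2 redo_depth=0
After op 3 (type): buf='tworedqux' undo_depth=3 redo_depth=0
After op 4 (undo): buf='twored' undo_depth=2 redo_depth=1
After op 5 (delete): buf='two' undo_depth=3 redo_depth=0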